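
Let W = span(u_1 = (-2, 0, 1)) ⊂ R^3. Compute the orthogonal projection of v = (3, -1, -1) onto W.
proj_W(v) = (14/5, 0, -7/5)

Set up U = [u_1 | ... | u_1] ∈ R^(3×1). The projector onto W = col(U) is P = U (U^T U)^(-1) U^T.
Compute U^T U =
  [5],
and U^T v = (-7).
Solve U^T U · c = U^T v for the coefficients: c = (-7/5). The projection is proj_W(v) = U c.
Check: (v - proj_W(v)) · u_1 = 0  (should be 0).
Result: proj_W(v) = (14/5, 0, -7/5).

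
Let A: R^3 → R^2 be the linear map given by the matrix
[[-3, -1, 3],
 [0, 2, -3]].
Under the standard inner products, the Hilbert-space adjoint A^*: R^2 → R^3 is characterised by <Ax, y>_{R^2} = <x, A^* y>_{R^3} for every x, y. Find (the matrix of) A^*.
A^* = A^T =
[[-3, 0],
 [-1, 2],
 [3, -3]]

For real matrices with standard dot products, the defining identity <Ax, y> = <x, A^* y> gives (Ax)^T y = x^T (A^*) y, i.e. x^T A^T y = x^T (A^*) y. Since this holds for all x, y, we must have A^* = A^T. Therefore
A^* =
[[-3, 0],
 [-1, 2],
 [3, -3]].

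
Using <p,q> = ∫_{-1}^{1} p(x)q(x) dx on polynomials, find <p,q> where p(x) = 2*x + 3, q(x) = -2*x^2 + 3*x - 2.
<p,q> = -12

Expand the product: p(x)·q(x) = -4*x^3 + 5*x - 6.
∫_{-1}^{1} of each monomial x^k gives [2/(k+1) if k even, 0 if k odd]. Integrating term-by-term (or equivalently evaluating the antiderivative F(x) = -x^4 + 5*x^2/2 - 6*x at the endpoints):
  F(1) − F(−1) = -9/2 − (15/2) = -12.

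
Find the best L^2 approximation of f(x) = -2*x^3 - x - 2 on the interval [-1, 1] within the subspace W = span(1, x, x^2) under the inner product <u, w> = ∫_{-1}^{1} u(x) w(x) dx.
g(x) = -11*x/5 - 2

The best approximation g ∈ W is the orthogonal projection of f onto W. Writing g = a_0 + a_1 x + a_2 x^2, the coefficients solve the normal equations G · a = b where
  G_{ij} = <φ_i, φ_j> and b_i = <f, φ_i>, with φ_0 = 1, φ_1 = x, φ_2 = x^2.
G =
  [2, 0, 2/3]
  [0, 2/3, 0]
  [2/3, 0, 2/5],
b = (-4, -22/15, -4/3).
Solving gives a_0 = -2, a_1 = -11/5, a_2 = 0, so
  g(x) = -11*x/5 - 2.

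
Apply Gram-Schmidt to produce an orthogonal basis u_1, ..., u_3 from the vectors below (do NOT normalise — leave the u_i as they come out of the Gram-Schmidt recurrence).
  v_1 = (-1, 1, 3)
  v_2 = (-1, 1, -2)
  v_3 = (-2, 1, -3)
Orthogonal basis:
  u_1 = (-1, 1, 3)
  u_2 = (-15/11, 15/11, -10/11)
  u_3 = (-1/2, -1/2, 0)

Apply the Gram-Schmidt recurrence
  u_1 = v_1
  u_i = v_i − Σ_{j<i} ((v_i · u_j) / (u_j · u_j)) · u_j.

Step by step this gives:
  u_1 = (-1, 1, 3)
  u_2 = (-15/11, 15/11, -10/11)
  u_3 = (-1/2, -1/2, 0)

Orthogonality check:
  u_2 · u_1 = 0 (should be 0)
  u_3 · u_1 = 0 (should be 0)
  u_3 · u_2 = 0 (should be 0)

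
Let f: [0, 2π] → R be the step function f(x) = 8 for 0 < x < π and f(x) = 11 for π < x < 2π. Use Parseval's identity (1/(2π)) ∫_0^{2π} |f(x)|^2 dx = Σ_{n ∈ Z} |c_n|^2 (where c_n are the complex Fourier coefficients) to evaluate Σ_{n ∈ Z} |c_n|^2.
Σ |c_n|^2 = 185/2

Parseval equates the L^2 energy of f (normalised by 1/(2π)) with the ℓ^2 sum of its Fourier coefficients: (1/(2π)) ∫_0^{2π} |f|^2 = Σ |c_n|^2.
Compute the left side: (1/(2π)) [∫_0^π 8^2 dx + ∫_π^{2π} 11^2 dx] = (1/(2π)) · (64π + 121π) = (64 + 121)/2 = 185/2.
So Σ_{n ∈ Z} |c_n|^2 = 185/2.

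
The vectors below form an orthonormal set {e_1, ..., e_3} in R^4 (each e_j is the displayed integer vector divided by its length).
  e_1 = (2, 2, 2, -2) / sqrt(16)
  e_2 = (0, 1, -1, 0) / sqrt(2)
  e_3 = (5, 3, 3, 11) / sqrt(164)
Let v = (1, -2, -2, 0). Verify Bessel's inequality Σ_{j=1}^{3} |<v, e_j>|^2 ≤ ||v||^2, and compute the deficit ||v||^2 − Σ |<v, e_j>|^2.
Σ |<v, e_j>|^2 = 209/82; ||v||^2 = 9; deficit = 529/82

Write each e_j = u_j / sqrt(<u_j, u_j>) where u_j is the displayed integer vector. Then <v, e_j> = <v, u_j> / sqrt(<u_j, u_j>), so |<v, e_j>|^2 = <v, u_j>^2 / <u_j, u_j>.
Coefficients: <v, e_1> = -6/sqrt(16), <v, e_2> = 0/sqrt(2), <v, e_3> = -7/sqrt(164).
Square and sum: Σ |<v, e_j>|^2 = 209/82.
Compute ||v||^2 = v·v = 9.
Deficit = 9 − 209/82 = 529/82 ≥ 0, confirming Bessel's inequality. (The deficit equals ||v − Σ <v,e_j> e_j||^2, the squared distance from v to span{e_j}.)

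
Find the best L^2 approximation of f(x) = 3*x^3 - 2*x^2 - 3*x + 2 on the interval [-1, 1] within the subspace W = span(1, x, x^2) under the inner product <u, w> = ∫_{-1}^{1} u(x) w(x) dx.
g(x) = -2*x^2 - 6*x/5 + 2

The best approximation g ∈ W is the orthogonal projection of f onto W. Writing g = a_0 + a_1 x + a_2 x^2, the coefficients solve the normal equations G · a = b where
  G_{ij} = <φ_i, φ_j> and b_i = <f, φ_i>, with φ_0 = 1, φ_1 = x, φ_2 = x^2.
G =
  [2, 0, 2/3]
  [0, 2/3, 0]
  [2/3, 0, 2/5],
b = (8/3, -4/5, 8/15).
Solving gives a_0 = 2, a_1 = -6/5, a_2 = -2, so
  g(x) = -2*x^2 - 6*x/5 + 2.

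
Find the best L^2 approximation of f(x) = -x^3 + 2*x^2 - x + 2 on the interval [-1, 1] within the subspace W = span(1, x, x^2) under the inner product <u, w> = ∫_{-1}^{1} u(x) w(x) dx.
g(x) = 2*x^2 - 8*x/5 + 2

The best approximation g ∈ W is the orthogonal projection of f onto W. Writing g = a_0 + a_1 x + a_2 x^2, the coefficients solve the normal equations G · a = b where
  G_{ij} = <φ_i, φ_j> and b_i = <f, φ_i>, with φ_0 = 1, φ_1 = x, φ_2 = x^2.
G =
  [2, 0, 2/3]
  [0, 2/3, 0]
  [2/3, 0, 2/5],
b = (16/3, -16/15, 32/15).
Solving gives a_0 = 2, a_1 = -8/5, a_2 = 2, so
  g(x) = 2*x^2 - 8*x/5 + 2.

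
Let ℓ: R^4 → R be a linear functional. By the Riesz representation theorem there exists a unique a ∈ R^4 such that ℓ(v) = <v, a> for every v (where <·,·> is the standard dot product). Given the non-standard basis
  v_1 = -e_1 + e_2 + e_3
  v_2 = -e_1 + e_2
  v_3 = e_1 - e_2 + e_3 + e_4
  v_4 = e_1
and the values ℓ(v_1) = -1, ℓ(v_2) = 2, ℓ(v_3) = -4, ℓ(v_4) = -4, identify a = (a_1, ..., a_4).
a = (-4, -2, -3, 1)

Write a = (a_1, ..., a_4) in the standard basis. For each basis vector v_i, ℓ(v_i) = <v_i, a> is a linear equation in the a_j's. Collect the n equations into a matrix system V a = ℓ, where row i of V is v_i (expressed in the standard basis). Since V is invertible (lower-triangular with 1s on the diagonal, up to permutation), solve by back-substitution:
  V =
[[-1, 1, 1, 0],
 [-1, 1, 0, 0],
 [1, -1, 1, 1],
 [1, 0, 0, 0]]
  V a = (-1, 2, -4, -4)
Solving gives a = (-4, -2, -3, 1).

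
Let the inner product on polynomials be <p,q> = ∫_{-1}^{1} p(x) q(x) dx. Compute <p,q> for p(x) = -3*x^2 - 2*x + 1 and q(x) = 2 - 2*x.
<p,q> = 8/3

Expand the product: p(x)·q(x) = 6*x^3 - 2*x^2 - 6*x + 2.
∫_{-1}^{1} of each monomial x^k gives [2/(k+1) if k even, 0 if k odd]. Integrating term-by-term (or equivalently evaluating the antiderivative F(x) = 3*x^4/2 - 2*x^3/3 - 3*x^2 + 2*x at the endpoints):
  F(1) − F(−1) = -1/6 − (-17/6) = 8/3.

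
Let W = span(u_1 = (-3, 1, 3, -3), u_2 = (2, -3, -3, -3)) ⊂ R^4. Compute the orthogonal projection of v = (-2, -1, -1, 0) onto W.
proj_W(v) = (-92/787, -142/787, 18/787, -462/787)

Set up U = [u_1 | ... | u_2] ∈ R^(4×2). The projector onto W = col(U) is P = U (U^T U)^(-1) U^T.
Compute U^T U =
  [28, -9]
  [-9, 31],
and U^T v = (2, 2).
Solve U^T U · c = U^T v for the coefficients: c = (80/787, 74/787). The projection is proj_W(v) = U c.
Check: (v - proj_W(v)) · u_1 = 0  (should be 0).
Check: (v - proj_W(v)) · u_2 = 0  (should be 0).
Result: proj_W(v) = (-92/787, -142/787, 18/787, -462/787).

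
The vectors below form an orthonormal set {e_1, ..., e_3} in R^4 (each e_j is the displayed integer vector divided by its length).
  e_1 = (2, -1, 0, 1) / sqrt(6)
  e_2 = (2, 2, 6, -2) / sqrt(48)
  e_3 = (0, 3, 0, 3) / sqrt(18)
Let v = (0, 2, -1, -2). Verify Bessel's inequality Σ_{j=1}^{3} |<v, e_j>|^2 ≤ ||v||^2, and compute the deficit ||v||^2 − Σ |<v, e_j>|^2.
Σ |<v, e_j>|^2 = 11/4; ||v||^2 = 9; deficit = 25/4

Write each e_j = u_j / sqrt(<u_j, u_j>) where u_j is the displayed integer vector. Then <v, e_j> = <v, u_j> / sqrt(<u_j, u_j>), so |<v, e_j>|^2 = <v, u_j>^2 / <u_j, u_j>.
Coefficients: <v, e_1> = -4/sqrt(6), <v, e_2> = 2/sqrt(48), <v, e_3> = 0/sqrt(18).
Square and sum: Σ |<v, e_j>|^2 = 11/4.
Compute ||v||^2 = v·v = 9.
Deficit = 9 − 11/4 = 25/4 ≥ 0, confirming Bessel's inequality. (The deficit equals ||v − Σ <v,e_j> e_j||^2, the squared distance from v to span{e_j}.)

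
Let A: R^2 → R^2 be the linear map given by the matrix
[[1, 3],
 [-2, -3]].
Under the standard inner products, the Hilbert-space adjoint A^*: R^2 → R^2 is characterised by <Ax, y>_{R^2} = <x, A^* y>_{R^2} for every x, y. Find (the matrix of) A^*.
A^* = A^T =
[[1, -2],
 [3, -3]]

For real matrices with standard dot products, the defining identity <Ax, y> = <x, A^* y> gives (Ax)^T y = x^T (A^*) y, i.e. x^T A^T y = x^T (A^*) y. Since this holds for all x, y, we must have A^* = A^T. Therefore
A^* =
[[1, -2],
 [3, -3]].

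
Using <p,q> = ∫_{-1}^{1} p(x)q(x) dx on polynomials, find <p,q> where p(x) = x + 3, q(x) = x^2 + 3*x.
<p,q> = 4

Expand the product: p(x)·q(x) = x^3 + 6*x^2 + 9*x.
∫_{-1}^{1} of each monomial x^k gives [2/(k+1) if k even, 0 if k odd]. Integrating term-by-term (or equivalently evaluating the antiderivative F(x) = x^4/4 + 2*x^3 + 9*x^2/2 at the endpoints):
  F(1) − F(−1) = 27/4 − (11/4) = 4.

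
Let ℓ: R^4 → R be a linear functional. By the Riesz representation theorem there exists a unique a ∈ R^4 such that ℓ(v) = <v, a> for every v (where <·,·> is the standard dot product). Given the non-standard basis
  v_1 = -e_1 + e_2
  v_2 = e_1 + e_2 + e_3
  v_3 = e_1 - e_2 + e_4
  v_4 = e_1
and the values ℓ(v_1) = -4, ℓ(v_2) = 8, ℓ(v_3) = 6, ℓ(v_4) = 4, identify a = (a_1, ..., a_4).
a = (4, 0, 4, 2)

Write a = (a_1, ..., a_4) in the standard basis. For each basis vector v_i, ℓ(v_i) = <v_i, a> is a linear equation in the a_j's. Collect the n equations into a matrix system V a = ℓ, where row i of V is v_i (expressed in the standard basis). Since V is invertible (lower-triangular with 1s on the diagonal, up to permutation), solve by back-substitution:
  V =
[[-1, 1, 0, 0],
 [1, 1, 1, 0],
 [1, -1, 0, 1],
 [1, 0, 0, 0]]
  V a = (-4, 8, 6, 4)
Solving gives a = (4, 0, 4, 2).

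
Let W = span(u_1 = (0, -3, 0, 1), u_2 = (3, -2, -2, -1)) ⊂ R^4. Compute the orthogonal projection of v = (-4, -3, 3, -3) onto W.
proj_W(v) = (-72/31, -219/155, 48/31, 273/155)

Set up U = [u_1 | ... | u_2] ∈ R^(4×2). The projector onto W = col(U) is P = U (U^T U)^(-1) U^T.
Compute U^T U =
  [10, 5]
  [5, 18],
and U^T v = (6, -9).
Solve U^T U · c = U^T v for the coefficients: c = (153/155, -24/31). The projection is proj_W(v) = U c.
Check: (v - proj_W(v)) · u_1 = 0  (should be 0).
Check: (v - proj_W(v)) · u_2 = 0  (should be 0).
Result: proj_W(v) = (-72/31, -219/155, 48/31, 273/155).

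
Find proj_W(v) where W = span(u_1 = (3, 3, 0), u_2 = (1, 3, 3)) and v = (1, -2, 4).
proj_W(v) = (-29/22, 7/22, 27/11)

Set up U = [u_1 | ... | u_2] ∈ R^(3×2). The projector onto W = col(U) is P = U (U^T U)^(-1) U^T.
Compute U^T U =
  [18, 12]
  [12, 19],
and U^T v = (-3, 7).
Solve U^T U · c = U^T v for the coefficients: c = (-47/66, 9/11). The projection is proj_W(v) = U c.
Check: (v - proj_W(v)) · u_1 = 0  (should be 0).
Check: (v - proj_W(v)) · u_2 = 0  (should be 0).
Result: proj_W(v) = (-29/22, 7/22, 27/11).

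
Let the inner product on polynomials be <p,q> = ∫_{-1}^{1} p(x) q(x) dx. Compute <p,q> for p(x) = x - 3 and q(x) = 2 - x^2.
<p,q> = -10

Expand the product: p(x)·q(x) = -x^3 + 3*x^2 + 2*x - 6.
∫_{-1}^{1} of each monomial x^k gives [2/(k+1) if k even, 0 if k odd]. Integrating term-by-term (or equivalently evaluating the antiderivative F(x) = -x^4/4 + x^3 + x^2 - 6*x at the endpoints):
  F(1) − F(−1) = -17/4 − (23/4) = -10.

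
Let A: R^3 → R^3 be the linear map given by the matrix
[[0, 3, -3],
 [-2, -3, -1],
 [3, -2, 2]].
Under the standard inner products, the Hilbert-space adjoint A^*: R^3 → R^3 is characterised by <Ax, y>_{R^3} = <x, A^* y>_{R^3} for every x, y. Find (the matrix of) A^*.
A^* = A^T =
[[0, -2, 3],
 [3, -3, -2],
 [-3, -1, 2]]

For real matrices with standard dot products, the defining identity <Ax, y> = <x, A^* y> gives (Ax)^T y = x^T (A^*) y, i.e. x^T A^T y = x^T (A^*) y. Since this holds for all x, y, we must have A^* = A^T. Therefore
A^* =
[[0, -2, 3],
 [3, -3, -2],
 [-3, -1, 2]].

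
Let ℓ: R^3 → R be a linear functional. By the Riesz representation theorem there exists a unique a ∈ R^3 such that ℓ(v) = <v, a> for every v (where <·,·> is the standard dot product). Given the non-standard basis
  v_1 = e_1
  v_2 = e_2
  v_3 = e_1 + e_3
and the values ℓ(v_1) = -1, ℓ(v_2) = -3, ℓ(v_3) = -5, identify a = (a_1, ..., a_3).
a = (-1, -3, -4)

Write a = (a_1, ..., a_3) in the standard basis. For each basis vector v_i, ℓ(v_i) = <v_i, a> is a linear equation in the a_j's. Collect the n equations into a matrix system V a = ℓ, where row i of V is v_i (expressed in the standard basis). Since V is invertible (lower-triangular with 1s on the diagonal, up to permutation), solve by back-substitution:
  V =
[[1, 0, 0],
 [0, 1, 0],
 [1, 0, 1]]
  V a = (-1, -3, -5)
Solving gives a = (-1, -3, -4).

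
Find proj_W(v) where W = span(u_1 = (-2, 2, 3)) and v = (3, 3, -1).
proj_W(v) = (6/17, -6/17, -9/17)

Set up U = [u_1 | ... | u_1] ∈ R^(3×1). The projector onto W = col(U) is P = U (U^T U)^(-1) U^T.
Compute U^T U =
  [17],
and U^T v = (-3).
Solve U^T U · c = U^T v for the coefficients: c = (-3/17). The projection is proj_W(v) = U c.
Check: (v - proj_W(v)) · u_1 = 0  (should be 0).
Result: proj_W(v) = (6/17, -6/17, -9/17).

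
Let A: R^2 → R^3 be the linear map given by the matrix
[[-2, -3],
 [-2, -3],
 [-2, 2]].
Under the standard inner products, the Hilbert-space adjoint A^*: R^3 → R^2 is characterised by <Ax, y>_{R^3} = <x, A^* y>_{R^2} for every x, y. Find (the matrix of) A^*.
A^* = A^T =
[[-2, -2, -2],
 [-3, -3, 2]]

For real matrices with standard dot products, the defining identity <Ax, y> = <x, A^* y> gives (Ax)^T y = x^T (A^*) y, i.e. x^T A^T y = x^T (A^*) y. Since this holds for all x, y, we must have A^* = A^T. Therefore
A^* =
[[-2, -2, -2],
 [-3, -3, 2]].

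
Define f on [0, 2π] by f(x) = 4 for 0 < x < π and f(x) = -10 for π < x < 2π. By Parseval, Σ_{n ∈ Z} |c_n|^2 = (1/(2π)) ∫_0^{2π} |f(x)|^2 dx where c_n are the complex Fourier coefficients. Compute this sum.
Σ |c_n|^2 = 58

Parseval equates the L^2 energy of f (normalised by 1/(2π)) with the ℓ^2 sum of its Fourier coefficients: (1/(2π)) ∫_0^{2π} |f|^2 = Σ |c_n|^2.
Compute the left side: (1/(2π)) [∫_0^π 4^2 dx + ∫_π^{2π} (-10)^2 dx] = (1/(2π)) · (16π + 100π) = (16 + 100)/2 = 58.
So Σ_{n ∈ Z} |c_n|^2 = 58.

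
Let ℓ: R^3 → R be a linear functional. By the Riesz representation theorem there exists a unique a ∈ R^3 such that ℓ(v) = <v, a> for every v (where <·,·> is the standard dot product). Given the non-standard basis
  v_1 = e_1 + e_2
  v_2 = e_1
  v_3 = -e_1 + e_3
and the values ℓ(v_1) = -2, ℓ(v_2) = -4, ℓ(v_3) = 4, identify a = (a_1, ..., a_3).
a = (-4, 2, 0)

Write a = (a_1, ..., a_3) in the standard basis. For each basis vector v_i, ℓ(v_i) = <v_i, a> is a linear equation in the a_j's. Collect the n equations into a matrix system V a = ℓ, where row i of V is v_i (expressed in the standard basis). Since V is invertible (lower-triangular with 1s on the diagonal, up to permutation), solve by back-substitution:
  V =
[[1, 1, 0],
 [1, 0, 0],
 [-1, 0, 1]]
  V a = (-2, -4, 4)
Solving gives a = (-4, 2, 0).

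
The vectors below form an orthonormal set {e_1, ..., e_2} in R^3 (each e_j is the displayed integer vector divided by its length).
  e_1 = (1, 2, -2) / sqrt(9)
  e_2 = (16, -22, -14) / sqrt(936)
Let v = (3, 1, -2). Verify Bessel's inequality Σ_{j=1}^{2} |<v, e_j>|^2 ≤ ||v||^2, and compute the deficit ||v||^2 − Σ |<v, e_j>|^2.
Σ |<v, e_j>|^2 = 315/26; ||v||^2 = 14; deficit = 49/26

Write each e_j = u_j / sqrt(<u_j, u_j>) where u_j is the displayed integer vector. Then <v, e_j> = <v, u_j> / sqrt(<u_j, u_j>), so |<v, e_j>|^2 = <v, u_j>^2 / <u_j, u_j>.
Coefficients: <v, e_1> = 9/sqrt(9), <v, e_2> = 54/sqrt(936).
Square and sum: Σ |<v, e_j>|^2 = 315/26.
Compute ||v||^2 = v·v = 14.
Deficit = 14 − 315/26 = 49/26 ≥ 0, confirming Bessel's inequality. (The deficit equals ||v − Σ <v,e_j> e_j||^2, the squared distance from v to span{e_j}.)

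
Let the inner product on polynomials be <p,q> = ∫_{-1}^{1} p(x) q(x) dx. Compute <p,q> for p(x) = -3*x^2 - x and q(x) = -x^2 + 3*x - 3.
<p,q> = 26/5

Expand the product: p(x)·q(x) = 3*x^4 - 8*x^3 + 6*x^2 + 3*x.
∫_{-1}^{1} of each monomial x^k gives [2/(k+1) if k even, 0 if k odd]. Integrating term-by-term (or equivalently evaluating the antiderivative F(x) = 3*x^5/5 - 2*x^4 + 2*x^3 + 3*x^2/2 at the endpoints):
  F(1) − F(−1) = 21/10 − (-31/10) = 26/5.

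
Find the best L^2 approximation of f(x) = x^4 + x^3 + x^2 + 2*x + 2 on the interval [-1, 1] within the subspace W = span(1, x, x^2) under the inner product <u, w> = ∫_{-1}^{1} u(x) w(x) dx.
g(x) = 13*x^2/7 + 13*x/5 + 67/35

The best approximation g ∈ W is the orthogonal projection of f onto W. Writing g = a_0 + a_1 x + a_2 x^2, the coefficients solve the normal equations G · a = b where
  G_{ij} = <φ_i, φ_j> and b_i = <f, φ_i>, with φ_0 = 1, φ_1 = x, φ_2 = x^2.
G =
  [2, 0, 2/3]
  [0, 2/3, 0]
  [2/3, 0, 2/5],
b = (76/15, 26/15, 212/105).
Solving gives a_0 = 67/35, a_1 = 13/5, a_2 = 13/7, so
  g(x) = 13*x^2/7 + 13*x/5 + 67/35.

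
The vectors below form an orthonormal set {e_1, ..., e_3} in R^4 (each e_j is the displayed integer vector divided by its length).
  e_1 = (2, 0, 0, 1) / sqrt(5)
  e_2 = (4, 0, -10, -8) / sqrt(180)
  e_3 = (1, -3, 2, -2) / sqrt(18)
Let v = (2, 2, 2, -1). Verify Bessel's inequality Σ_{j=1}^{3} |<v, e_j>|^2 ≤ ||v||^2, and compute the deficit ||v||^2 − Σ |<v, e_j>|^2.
Σ |<v, e_j>|^2 = 19/9; ||v||^2 = 13; deficit = 98/9

Write each e_j = u_j / sqrt(<u_j, u_j>) where u_j is the displayed integer vector. Then <v, e_j> = <v, u_j> / sqrt(<u_j, u_j>), so |<v, e_j>|^2 = <v, u_j>^2 / <u_j, u_j>.
Coefficients: <v, e_1> = 3/sqrt(5), <v, e_2> = -4/sqrt(180), <v, e_3> = 2/sqrt(18).
Square and sum: Σ |<v, e_j>|^2 = 19/9.
Compute ||v||^2 = v·v = 13.
Deficit = 13 − 19/9 = 98/9 ≥ 0, confirming Bessel's inequality. (The deficit equals ||v − Σ <v,e_j> e_j||^2, the squared distance from v to span{e_j}.)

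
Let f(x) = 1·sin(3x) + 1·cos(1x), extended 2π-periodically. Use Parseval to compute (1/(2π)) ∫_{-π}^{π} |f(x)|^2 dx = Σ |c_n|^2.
Σ |c_n|^2 = 1

Expand |f|^2 and use orthogonality of {sin(nx), cos(mx)} on [-π, π]:
  ∫_{-π}^{π} sin(nx)^2 dx = π, ∫ cos(mx)^2 dx = π, and cross terms integrate to 0.
So ∫_{-π}^{π} f(x)^2 dx = 1^2 · π + 1^2 · π = (1 + 1)π.
Divide by 2π: (1 + 1)/2 = 1.
By Parseval, this equals Σ |c_n|^2.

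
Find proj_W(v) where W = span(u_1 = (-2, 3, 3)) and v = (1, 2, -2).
proj_W(v) = (2/11, -3/11, -3/11)

Set up U = [u_1 | ... | u_1] ∈ R^(3×1). The projector onto W = col(U) is P = U (U^T U)^(-1) U^T.
Compute U^T U =
  [22],
and U^T v = (-2).
Solve U^T U · c = U^T v for the coefficients: c = (-1/11). The projection is proj_W(v) = U c.
Check: (v - proj_W(v)) · u_1 = 0  (should be 0).
Result: proj_W(v) = (2/11, -3/11, -3/11).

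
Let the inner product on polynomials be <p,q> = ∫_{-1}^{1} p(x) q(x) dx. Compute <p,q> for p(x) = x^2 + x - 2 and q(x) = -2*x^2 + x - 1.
<p,q> = 88/15

Expand the product: p(x)·q(x) = -2*x^4 - x^3 + 4*x^2 - 3*x + 2.
∫_{-1}^{1} of each monomial x^k gives [2/(k+1) if k even, 0 if k odd]. Integrating term-by-term (or equivalently evaluating the antiderivative F(x) = -2*x^5/5 - x^4/4 + 4*x^3/3 - 3*x^2/2 + 2*x at the endpoints):
  F(1) − F(−1) = 71/60 − (-281/60) = 88/15.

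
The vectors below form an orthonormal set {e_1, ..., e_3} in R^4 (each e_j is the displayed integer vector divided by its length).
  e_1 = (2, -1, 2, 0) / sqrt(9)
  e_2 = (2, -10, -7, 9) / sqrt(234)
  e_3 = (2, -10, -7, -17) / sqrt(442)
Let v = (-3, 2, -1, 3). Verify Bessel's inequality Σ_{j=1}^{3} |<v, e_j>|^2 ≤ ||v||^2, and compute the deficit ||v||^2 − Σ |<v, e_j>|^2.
Σ |<v, e_j>|^2 = 382/17; ||v||^2 = 23; deficit = 9/17

Write each e_j = u_j / sqrt(<u_j, u_j>) where u_j is the displayed integer vector. Then <v, e_j> = <v, u_j> / sqrt(<u_j, u_j>), so |<v, e_j>|^2 = <v, u_j>^2 / <u_j, u_j>.
Coefficients: <v, e_1> = -10/sqrt(9), <v, e_2> = 8/sqrt(234), <v, e_3> = -70/sqrt(442).
Square and sum: Σ |<v, e_j>|^2 = 382/17.
Compute ||v||^2 = v·v = 23.
Deficit = 23 − 382/17 = 9/17 ≥ 0, confirming Bessel's inequality. (The deficit equals ||v − Σ <v,e_j> e_j||^2, the squared distance from v to span{e_j}.)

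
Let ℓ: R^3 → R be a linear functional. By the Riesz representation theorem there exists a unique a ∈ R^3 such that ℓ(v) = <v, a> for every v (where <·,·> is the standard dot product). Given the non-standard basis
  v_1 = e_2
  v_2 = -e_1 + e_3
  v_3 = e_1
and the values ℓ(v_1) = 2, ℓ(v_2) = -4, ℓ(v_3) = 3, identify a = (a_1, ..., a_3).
a = (3, 2, -1)

Write a = (a_1, ..., a_3) in the standard basis. For each basis vector v_i, ℓ(v_i) = <v_i, a> is a linear equation in the a_j's. Collect the n equations into a matrix system V a = ℓ, where row i of V is v_i (expressed in the standard basis). Since V is invertible (lower-triangular with 1s on the diagonal, up to permutation), solve by back-substitution:
  V =
[[0, 1, 0],
 [-1, 0, 1],
 [1, 0, 0]]
  V a = (2, -4, 3)
Solving gives a = (3, 2, -1).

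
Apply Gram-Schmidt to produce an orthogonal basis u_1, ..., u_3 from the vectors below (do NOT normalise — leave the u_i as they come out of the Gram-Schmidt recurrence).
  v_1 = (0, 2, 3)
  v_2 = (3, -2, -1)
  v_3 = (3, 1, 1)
Orthogonal basis:
  u_1 = (0, 2, 3)
  u_2 = (3, -12/13, 8/13)
  u_3 = (60/133, 135/133, -90/133)

Apply the Gram-Schmidt recurrence
  u_1 = v_1
  u_i = v_i − Σ_{j<i} ((v_i · u_j) / (u_j · u_j)) · u_j.

Step by step this gives:
  u_1 = (0, 2, 3)
  u_2 = (3, -12/13, 8/13)
  u_3 = (60/133, 135/133, -90/133)

Orthogonality check:
  u_2 · u_1 = 0 (should be 0)
  u_3 · u_1 = 0 (should be 0)
  u_3 · u_2 = 0 (should be 0)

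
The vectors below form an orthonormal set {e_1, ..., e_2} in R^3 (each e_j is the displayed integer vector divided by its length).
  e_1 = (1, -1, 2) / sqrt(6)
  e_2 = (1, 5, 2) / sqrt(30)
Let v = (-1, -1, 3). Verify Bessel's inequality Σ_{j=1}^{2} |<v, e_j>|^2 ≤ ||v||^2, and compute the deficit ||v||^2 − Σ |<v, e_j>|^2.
Σ |<v, e_j>|^2 = 6; ||v||^2 = 11; deficit = 5

Write each e_j = u_j / sqrt(<u_j, u_j>) where u_j is the displayed integer vector. Then <v, e_j> = <v, u_j> / sqrt(<u_j, u_j>), so |<v, e_j>|^2 = <v, u_j>^2 / <u_j, u_j>.
Coefficients: <v, e_1> = 6/sqrt(6), <v, e_2> = 0/sqrt(30).
Square and sum: Σ |<v, e_j>|^2 = 6.
Compute ||v||^2 = v·v = 11.
Deficit = 11 − 6 = 5 ≥ 0, confirming Bessel's inequality. (The deficit equals ||v − Σ <v,e_j> e_j||^2, the squared distance from v to span{e_j}.)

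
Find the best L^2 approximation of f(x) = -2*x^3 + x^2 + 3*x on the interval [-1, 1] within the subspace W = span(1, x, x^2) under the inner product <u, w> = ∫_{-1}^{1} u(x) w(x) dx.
g(x) = x^2 + 9*x/5

The best approximation g ∈ W is the orthogonal projection of f onto W. Writing g = a_0 + a_1 x + a_2 x^2, the coefficients solve the normal equations G · a = b where
  G_{ij} = <φ_i, φ_j> and b_i = <f, φ_i>, with φ_0 = 1, φ_1 = x, φ_2 = x^2.
G =
  [2, 0, 2/3]
  [0, 2/3, 0]
  [2/3, 0, 2/5],
b = (2/3, 6/5, 2/5).
Solving gives a_0 = 0, a_1 = 9/5, a_2 = 1, so
  g(x) = x^2 + 9*x/5.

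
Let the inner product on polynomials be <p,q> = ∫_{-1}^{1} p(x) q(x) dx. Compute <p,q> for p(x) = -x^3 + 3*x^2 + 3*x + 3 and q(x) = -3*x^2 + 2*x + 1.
<p,q> = 8/5

Expand the product: p(x)·q(x) = 3*x^5 - 11*x^4 - 4*x^3 + 9*x + 3.
∫_{-1}^{1} of each monomial x^k gives [2/(k+1) if k even, 0 if k odd]. Integrating term-by-term (or equivalently evaluating the antiderivative F(x) = x^6/2 - 11*x^5/5 - x^4 + 9*x^2/2 + 3*x at the endpoints):
  F(1) − F(−1) = 24/5 − (16/5) = 8/5.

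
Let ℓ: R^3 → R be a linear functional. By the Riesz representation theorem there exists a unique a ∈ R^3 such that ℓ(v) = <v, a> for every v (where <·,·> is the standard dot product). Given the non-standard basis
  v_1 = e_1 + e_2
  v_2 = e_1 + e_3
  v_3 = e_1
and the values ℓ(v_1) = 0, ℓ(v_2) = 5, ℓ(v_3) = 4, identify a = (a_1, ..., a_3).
a = (4, -4, 1)

Write a = (a_1, ..., a_3) in the standard basis. For each basis vector v_i, ℓ(v_i) = <v_i, a> is a linear equation in the a_j's. Collect the n equations into a matrix system V a = ℓ, where row i of V is v_i (expressed in the standard basis). Since V is invertible (lower-triangular with 1s on the diagonal, up to permutation), solve by back-substitution:
  V =
[[1, 1, 0],
 [1, 0, 1],
 [1, 0, 0]]
  V a = (0, 5, 4)
Solving gives a = (4, -4, 1).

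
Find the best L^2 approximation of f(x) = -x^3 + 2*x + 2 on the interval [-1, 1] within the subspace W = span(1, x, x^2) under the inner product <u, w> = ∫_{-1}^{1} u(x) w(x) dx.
g(x) = 7*x/5 + 2

The best approximation g ∈ W is the orthogonal projection of f onto W. Writing g = a_0 + a_1 x + a_2 x^2, the coefficients solve the normal equations G · a = b where
  G_{ij} = <φ_i, φ_j> and b_i = <f, φ_i>, with φ_0 = 1, φ_1 = x, φ_2 = x^2.
G =
  [2, 0, 2/3]
  [0, 2/3, 0]
  [2/3, 0, 2/5],
b = (4, 14/15, 4/3).
Solving gives a_0 = 2, a_1 = 7/5, a_2 = 0, so
  g(x) = 7*x/5 + 2.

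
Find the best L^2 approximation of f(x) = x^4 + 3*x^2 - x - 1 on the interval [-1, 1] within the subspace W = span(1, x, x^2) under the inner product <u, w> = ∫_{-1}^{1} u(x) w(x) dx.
g(x) = 27*x^2/7 - x - 38/35

The best approximation g ∈ W is the orthogonal projection of f onto W. Writing g = a_0 + a_1 x + a_2 x^2, the coefficients solve the normal equations G · a = b where
  G_{ij} = <φ_i, φ_j> and b_i = <f, φ_i>, with φ_0 = 1, φ_1 = x, φ_2 = x^2.
G =
  [2, 0, 2/3]
  [0, 2/3, 0]
  [2/3, 0, 2/5],
b = (2/5, -2/3, 86/105).
Solving gives a_0 = -38/35, a_1 = -1, a_2 = 27/7, so
  g(x) = 27*x^2/7 - x - 38/35.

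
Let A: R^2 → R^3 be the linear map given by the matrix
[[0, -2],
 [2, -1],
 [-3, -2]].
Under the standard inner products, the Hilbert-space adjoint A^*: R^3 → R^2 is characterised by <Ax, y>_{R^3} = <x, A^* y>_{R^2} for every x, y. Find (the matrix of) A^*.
A^* = A^T =
[[0, 2, -3],
 [-2, -1, -2]]

For real matrices with standard dot products, the defining identity <Ax, y> = <x, A^* y> gives (Ax)^T y = x^T (A^*) y, i.e. x^T A^T y = x^T (A^*) y. Since this holds for all x, y, we must have A^* = A^T. Therefore
A^* =
[[0, 2, -3],
 [-2, -1, -2]].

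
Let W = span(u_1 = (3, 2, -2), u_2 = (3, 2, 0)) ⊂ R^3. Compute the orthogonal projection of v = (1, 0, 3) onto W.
proj_W(v) = (9/13, 6/13, 3)

Set up U = [u_1 | ... | u_2] ∈ R^(3×2). The projector onto W = col(U) is P = U (U^T U)^(-1) U^T.
Compute U^T U =
  [17, 13]
  [13, 13],
and U^T v = (-3, 3).
Solve U^T U · c = U^T v for the coefficients: c = (-3/2, 45/26). The projection is proj_W(v) = U c.
Check: (v - proj_W(v)) · u_1 = 0  (should be 0).
Check: (v - proj_W(v)) · u_2 = 0  (should be 0).
Result: proj_W(v) = (9/13, 6/13, 3).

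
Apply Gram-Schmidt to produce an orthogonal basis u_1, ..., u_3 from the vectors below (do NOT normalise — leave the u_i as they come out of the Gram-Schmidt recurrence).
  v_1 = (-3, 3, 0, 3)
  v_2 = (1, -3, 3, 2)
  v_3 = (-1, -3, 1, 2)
Orthogonal basis:
  u_1 = (-3, 3, 0, 3)
  u_2 = (1/3, -7/3, 3, 8/3)
  u_3 = (-16/13, -18/13, -14/13, 2/13)

Apply the Gram-Schmidt recurrence
  u_1 = v_1
  u_i = v_i − Σ_{j<i} ((v_i · u_j) / (u_j · u_j)) · u_j.

Step by step this gives:
  u_1 = (-3, 3, 0, 3)
  u_2 = (1/3, -7/3, 3, 8/3)
  u_3 = (-16/13, -18/13, -14/13, 2/13)

Orthogonality check:
  u_2 · u_1 = 0 (should be 0)
  u_3 · u_1 = 0 (should be 0)
  u_3 · u_2 = 0 (should be 0)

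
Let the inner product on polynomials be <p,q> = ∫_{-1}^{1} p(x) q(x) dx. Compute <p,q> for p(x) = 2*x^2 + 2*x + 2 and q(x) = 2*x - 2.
<p,q> = -8

Expand the product: p(x)·q(x) = 4*x^3 - 4.
∫_{-1}^{1} of each monomial x^k gives [2/(k+1) if k even, 0 if k odd]. Integrating term-by-term (or equivalently evaluating the antiderivative F(x) = x^4 - 4*x at the endpoints):
  F(1) − F(−1) = -3 − (5) = -8.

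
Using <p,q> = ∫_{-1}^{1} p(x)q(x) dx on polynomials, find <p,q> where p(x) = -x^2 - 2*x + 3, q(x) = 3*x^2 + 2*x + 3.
<p,q> = 272/15

Expand the product: p(x)·q(x) = -3*x^4 - 8*x^3 + 2*x^2 + 9.
∫_{-1}^{1} of each monomial x^k gives [2/(k+1) if k even, 0 if k odd]. Integrating term-by-term (or equivalently evaluating the antiderivative F(x) = -3*x^5/5 - 2*x^4 + 2*x^3/3 + 9*x at the endpoints):
  F(1) − F(−1) = 106/15 − (-166/15) = 272/15.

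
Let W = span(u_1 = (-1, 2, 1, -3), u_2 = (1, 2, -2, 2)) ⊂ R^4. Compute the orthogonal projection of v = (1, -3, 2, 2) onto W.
proj_W(v) = (19/85, -298/85, 46/85, 122/85)

Set up U = [u_1 | ... | u_2] ∈ R^(4×2). The projector onto W = col(U) is P = U (U^T U)^(-1) U^T.
Compute U^T U =
  [15, -5]
  [-5, 13],
and U^T v = (-11, -5).
Solve U^T U · c = U^T v for the coefficients: c = (-84/85, -13/17). The projection is proj_W(v) = U c.
Check: (v - proj_W(v)) · u_1 = 0  (should be 0).
Check: (v - proj_W(v)) · u_2 = 0  (should be 0).
Result: proj_W(v) = (19/85, -298/85, 46/85, 122/85).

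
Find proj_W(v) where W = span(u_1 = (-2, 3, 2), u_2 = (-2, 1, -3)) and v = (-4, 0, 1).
proj_W(v) = (-140/79, 160/79, 15/79)

Set up U = [u_1 | ... | u_2] ∈ R^(3×2). The projector onto W = col(U) is P = U (U^T U)^(-1) U^T.
Compute U^T U =
  [17, 1]
  [1, 14],
and U^T v = (10, 5).
Solve U^T U · c = U^T v for the coefficients: c = (45/79, 25/79). The projection is proj_W(v) = U c.
Check: (v - proj_W(v)) · u_1 = 0  (should be 0).
Check: (v - proj_W(v)) · u_2 = 0  (should be 0).
Result: proj_W(v) = (-140/79, 160/79, 15/79).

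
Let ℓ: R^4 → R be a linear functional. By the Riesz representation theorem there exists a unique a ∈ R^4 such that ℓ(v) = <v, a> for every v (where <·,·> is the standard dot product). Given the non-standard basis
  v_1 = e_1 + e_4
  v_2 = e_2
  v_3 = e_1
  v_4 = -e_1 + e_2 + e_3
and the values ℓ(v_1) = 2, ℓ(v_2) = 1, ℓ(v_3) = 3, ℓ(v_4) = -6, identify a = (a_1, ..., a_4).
a = (3, 1, -4, -1)

Write a = (a_1, ..., a_4) in the standard basis. For each basis vector v_i, ℓ(v_i) = <v_i, a> is a linear equation in the a_j's. Collect the n equations into a matrix system V a = ℓ, where row i of V is v_i (expressed in the standard basis). Since V is invertible (lower-triangular with 1s on the diagonal, up to permutation), solve by back-substitution:
  V =
[[1, 0, 0, 1],
 [0, 1, 0, 0],
 [1, 0, 0, 0],
 [-1, 1, 1, 0]]
  V a = (2, 1, 3, -6)
Solving gives a = (3, 1, -4, -1).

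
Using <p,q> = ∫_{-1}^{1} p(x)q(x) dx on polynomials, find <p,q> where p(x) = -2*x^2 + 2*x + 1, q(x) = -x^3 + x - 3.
<p,q> = -22/15

Expand the product: p(x)·q(x) = 2*x^5 - 2*x^4 - 3*x^3 + 8*x^2 - 5*x - 3.
∫_{-1}^{1} of each monomial x^k gives [2/(k+1) if k even, 0 if k odd]. Integrating term-by-term (or equivalently evaluating the antiderivative F(x) = x^6/3 - 2*x^5/5 - 3*x^4/4 + 8*x^3/3 - 5*x^2/2 - 3*x at the endpoints):
  F(1) − F(−1) = -73/20 − (-131/60) = -22/15.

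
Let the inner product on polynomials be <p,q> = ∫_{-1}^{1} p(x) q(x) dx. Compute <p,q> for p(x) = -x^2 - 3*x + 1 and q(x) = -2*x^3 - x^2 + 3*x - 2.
<p,q> = -98/15

Expand the product: p(x)·q(x) = 2*x^5 + 7*x^4 - 2*x^3 - 8*x^2 + 9*x - 2.
∫_{-1}^{1} of each monomial x^k gives [2/(k+1) if k even, 0 if k odd]. Integrating term-by-term (or equivalently evaluating the antiderivative F(x) = x^6/3 + 7*x^5/5 - x^4/2 - 8*x^3/3 + 9*x^2/2 - 2*x at the endpoints):
  F(1) − F(−1) = 16/15 − (38/5) = -98/15.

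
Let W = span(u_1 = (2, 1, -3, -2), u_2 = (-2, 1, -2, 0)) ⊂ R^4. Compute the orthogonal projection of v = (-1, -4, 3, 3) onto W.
proj_W(v) = (-56/51, -82/51, 73/17, 110/51)

Set up U = [u_1 | ... | u_2] ∈ R^(4×2). The projector onto W = col(U) is P = U (U^T U)^(-1) U^T.
Compute U^T U =
  [18, 3]
  [3, 9],
and U^T v = (-21, -8).
Solve U^T U · c = U^T v for the coefficients: c = (-55/51, -9/17). The projection is proj_W(v) = U c.
Check: (v - proj_W(v)) · u_1 = 0  (should be 0).
Check: (v - proj_W(v)) · u_2 = 0  (should be 0).
Result: proj_W(v) = (-56/51, -82/51, 73/17, 110/51).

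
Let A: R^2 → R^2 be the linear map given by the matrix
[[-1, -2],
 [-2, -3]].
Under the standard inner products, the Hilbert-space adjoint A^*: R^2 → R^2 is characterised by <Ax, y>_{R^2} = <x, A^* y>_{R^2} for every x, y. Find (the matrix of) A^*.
A^* = A^T =
[[-1, -2],
 [-2, -3]]

For real matrices with standard dot products, the defining identity <Ax, y> = <x, A^* y> gives (Ax)^T y = x^T (A^*) y, i.e. x^T A^T y = x^T (A^*) y. Since this holds for all x, y, we must have A^* = A^T. Therefore
A^* =
[[-1, -2],
 [-2, -3]].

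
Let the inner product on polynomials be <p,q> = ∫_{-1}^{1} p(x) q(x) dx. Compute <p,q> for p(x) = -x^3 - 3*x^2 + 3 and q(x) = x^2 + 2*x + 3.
<p,q> = 12

Expand the product: p(x)·q(x) = -x^5 - 5*x^4 - 9*x^3 - 6*x^2 + 6*x + 9.
∫_{-1}^{1} of each monomial x^k gives [2/(k+1) if k even, 0 if k odd]. Integrating term-by-term (or equivalently evaluating the antiderivative F(x) = -x^6/6 - x^5 - 9*x^4/4 - 2*x^3 + 3*x^2 + 9*x at the endpoints):
  F(1) − F(−1) = 79/12 − (-65/12) = 12.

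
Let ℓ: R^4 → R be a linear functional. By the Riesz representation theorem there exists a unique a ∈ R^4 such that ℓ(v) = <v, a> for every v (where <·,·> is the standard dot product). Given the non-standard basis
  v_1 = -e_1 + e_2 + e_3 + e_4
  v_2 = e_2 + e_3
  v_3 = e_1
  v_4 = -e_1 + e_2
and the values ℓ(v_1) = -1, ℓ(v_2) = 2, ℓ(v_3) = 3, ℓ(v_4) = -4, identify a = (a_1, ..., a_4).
a = (3, -1, 3, 0)

Write a = (a_1, ..., a_4) in the standard basis. For each basis vector v_i, ℓ(v_i) = <v_i, a> is a linear equation in the a_j's. Collect the n equations into a matrix system V a = ℓ, where row i of V is v_i (expressed in the standard basis). Since V is invertible (lower-triangular with 1s on the diagonal, up to permutation), solve by back-substitution:
  V =
[[-1, 1, 1, 1],
 [0, 1, 1, 0],
 [1, 0, 0, 0],
 [-1, 1, 0, 0]]
  V a = (-1, 2, 3, -4)
Solving gives a = (3, -1, 3, 0).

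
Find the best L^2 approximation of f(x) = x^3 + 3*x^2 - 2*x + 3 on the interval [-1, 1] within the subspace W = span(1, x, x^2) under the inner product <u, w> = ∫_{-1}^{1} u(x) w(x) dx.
g(x) = 3*x^2 - 7*x/5 + 3

The best approximation g ∈ W is the orthogonal projection of f onto W. Writing g = a_0 + a_1 x + a_2 x^2, the coefficients solve the normal equations G · a = b where
  G_{ij} = <φ_i, φ_j> and b_i = <f, φ_i>, with φ_0 = 1, φ_1 = x, φ_2 = x^2.
G =
  [2, 0, 2/3]
  [0, 2/3, 0]
  [2/3, 0, 2/5],
b = (8, -14/15, 16/5).
Solving gives a_0 = 3, a_1 = -7/5, a_2 = 3, so
  g(x) = 3*x^2 - 7*x/5 + 3.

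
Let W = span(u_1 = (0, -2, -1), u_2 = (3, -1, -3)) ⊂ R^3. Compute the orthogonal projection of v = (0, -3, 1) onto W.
proj_W(v) = (-15/14, -33/14, -2/7)

Set up U = [u_1 | ... | u_2] ∈ R^(3×2). The projector onto W = col(U) is P = U (U^T U)^(-1) U^T.
Compute U^T U =
  [5, 5]
  [5, 19],
and U^T v = (5, 0).
Solve U^T U · c = U^T v for the coefficients: c = (19/14, -5/14). The projection is proj_W(v) = U c.
Check: (v - proj_W(v)) · u_1 = 0  (should be 0).
Check: (v - proj_W(v)) · u_2 = 0  (should be 0).
Result: proj_W(v) = (-15/14, -33/14, -2/7).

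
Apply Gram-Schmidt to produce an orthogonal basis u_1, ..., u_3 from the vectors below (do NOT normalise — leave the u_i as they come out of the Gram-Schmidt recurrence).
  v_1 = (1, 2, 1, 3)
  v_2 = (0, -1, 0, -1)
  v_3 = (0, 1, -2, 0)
Orthogonal basis:
  u_1 = (1, 2, 1, 3)
  u_2 = (1/3, -1/3, 1/3, 0)
  u_3 = (1, 0, -1, 0)

Apply the Gram-Schmidt recurrence
  u_1 = v_1
  u_i = v_i − Σ_{j<i} ((v_i · u_j) / (u_j · u_j)) · u_j.

Step by step this gives:
  u_1 = (1, 2, 1, 3)
  u_2 = (1/3, -1/3, 1/3, 0)
  u_3 = (1, 0, -1, 0)

Orthogonality check:
  u_2 · u_1 = 0 (should be 0)
  u_3 · u_1 = 0 (should be 0)
  u_3 · u_2 = 0 (should be 0)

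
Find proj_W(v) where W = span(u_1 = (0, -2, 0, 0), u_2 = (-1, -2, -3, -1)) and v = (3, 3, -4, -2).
proj_W(v) = (-1, 3, -3, -1)

Set up U = [u_1 | ... | u_2] ∈ R^(4×2). The projector onto W = col(U) is P = U (U^T U)^(-1) U^T.
Compute U^T U =
  [4, 4]
  [4, 15],
and U^T v = (-6, 5).
Solve U^T U · c = U^T v for the coefficients: c = (-5/2, 1). The projection is proj_W(v) = U c.
Check: (v - proj_W(v)) · u_1 = 0  (should be 0).
Check: (v - proj_W(v)) · u_2 = 0  (should be 0).
Result: proj_W(v) = (-1, 3, -3, -1).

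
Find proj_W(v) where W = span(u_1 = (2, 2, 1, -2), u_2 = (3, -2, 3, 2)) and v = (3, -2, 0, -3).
proj_W(v) = (651/337, 236/337, 450/337, -236/337)

Set up U = [u_1 | ... | u_2] ∈ R^(4×2). The projector onto W = col(U) is P = U (U^T U)^(-1) U^T.
Compute U^T U =
  [13, 1]
  [1, 26],
and U^T v = (8, 7).
Solve U^T U · c = U^T v for the coefficients: c = (201/337, 83/337). The projection is proj_W(v) = U c.
Check: (v - proj_W(v)) · u_1 = 0  (should be 0).
Check: (v - proj_W(v)) · u_2 = 0  (should be 0).
Result: proj_W(v) = (651/337, 236/337, 450/337, -236/337).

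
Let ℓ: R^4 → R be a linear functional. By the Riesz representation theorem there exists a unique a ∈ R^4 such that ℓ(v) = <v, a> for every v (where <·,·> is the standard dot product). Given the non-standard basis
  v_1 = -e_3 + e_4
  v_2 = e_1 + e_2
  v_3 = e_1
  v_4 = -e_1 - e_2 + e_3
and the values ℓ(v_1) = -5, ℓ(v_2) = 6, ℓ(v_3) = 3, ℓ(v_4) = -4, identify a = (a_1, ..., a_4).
a = (3, 3, 2, -3)

Write a = (a_1, ..., a_4) in the standard basis. For each basis vector v_i, ℓ(v_i) = <v_i, a> is a linear equation in the a_j's. Collect the n equations into a matrix system V a = ℓ, where row i of V is v_i (expressed in the standard basis). Since V is invertible (lower-triangular with 1s on the diagonal, up to permutation), solve by back-substitution:
  V =
[[0, 0, -1, 1],
 [1, 1, 0, 0],
 [1, 0, 0, 0],
 [-1, -1, 1, 0]]
  V a = (-5, 6, 3, -4)
Solving gives a = (3, 3, 2, -3).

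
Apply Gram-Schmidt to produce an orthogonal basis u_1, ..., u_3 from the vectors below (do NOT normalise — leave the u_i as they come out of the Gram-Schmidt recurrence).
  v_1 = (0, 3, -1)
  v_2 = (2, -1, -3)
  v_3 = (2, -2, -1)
Orthogonal basis:
  u_1 = (0, 3, -1)
  u_2 = (2, -1, -3)
  u_3 = (5/7, 1/7, 3/7)

Apply the Gram-Schmidt recurrence
  u_1 = v_1
  u_i = v_i − Σ_{j<i} ((v_i · u_j) / (u_j · u_j)) · u_j.

Step by step this gives:
  u_1 = (0, 3, -1)
  u_2 = (2, -1, -3)
  u_3 = (5/7, 1/7, 3/7)

Orthogonality check:
  u_2 · u_1 = 0 (should be 0)
  u_3 · u_1 = 0 (should be 0)
  u_3 · u_2 = 0 (should be 0)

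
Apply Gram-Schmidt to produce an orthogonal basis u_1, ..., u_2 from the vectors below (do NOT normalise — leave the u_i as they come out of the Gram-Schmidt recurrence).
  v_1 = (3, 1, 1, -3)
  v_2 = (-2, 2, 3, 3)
Orthogonal basis:
  u_1 = (3, 1, 1, -3)
  u_2 = (-1/2, 5/2, 7/2, 3/2)

Apply the Gram-Schmidt recurrence
  u_1 = v_1
  u_i = v_i − Σ_{j<i} ((v_i · u_j) / (u_j · u_j)) · u_j.

Step by step this gives:
  u_1 = (3, 1, 1, -3)
  u_2 = (-1/2, 5/2, 7/2, 3/2)

Orthogonality check:
  u_2 · u_1 = 0 (should be 0)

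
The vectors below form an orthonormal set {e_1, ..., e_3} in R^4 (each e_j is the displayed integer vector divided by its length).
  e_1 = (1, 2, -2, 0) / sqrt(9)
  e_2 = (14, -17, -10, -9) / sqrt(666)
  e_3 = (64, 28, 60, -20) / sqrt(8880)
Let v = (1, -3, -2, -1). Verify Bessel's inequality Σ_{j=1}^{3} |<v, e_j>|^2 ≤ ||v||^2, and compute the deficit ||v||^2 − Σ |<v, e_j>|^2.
Σ |<v, e_j>|^2 = 15; ||v||^2 = 15; deficit = 0

Write each e_j = u_j / sqrt(<u_j, u_j>) where u_j is the displayed integer vector. Then <v, e_j> = <v, u_j> / sqrt(<u_j, u_j>), so |<v, e_j>|^2 = <v, u_j>^2 / <u_j, u_j>.
Coefficients: <v, e_1> = -1/sqrt(9), <v, e_2> = 94/sqrt(666), <v, e_3> = -120/sqrt(8880).
Square and sum: Σ |<v, e_j>|^2 = 15.
Compute ||v||^2 = v·v = 15.
Deficit = 15 − 15 = 0 ≥ 0, confirming Bessel's inequality. (The deficit equals ||v − Σ <v,e_j> e_j||^2, the squared distance from v to span{e_j}.)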